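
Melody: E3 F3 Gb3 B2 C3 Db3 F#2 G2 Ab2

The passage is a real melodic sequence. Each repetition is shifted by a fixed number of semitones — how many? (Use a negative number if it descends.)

-5

Taking 3-note groups, the heads are E3, B2, F#2: the pattern moves down a 4th.
E3→B2 is 47 − 52 = -5 semitones.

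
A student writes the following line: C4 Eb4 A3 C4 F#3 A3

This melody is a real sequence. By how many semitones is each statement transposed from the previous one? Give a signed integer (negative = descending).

The 2-note cells begin on C4, A3, F#3 — each down a 3rd from the last.
C4 to A3 spans -3 semitones.

-3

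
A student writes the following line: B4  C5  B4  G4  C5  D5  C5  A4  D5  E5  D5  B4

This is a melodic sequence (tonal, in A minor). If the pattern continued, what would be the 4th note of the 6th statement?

With 4-note cells, note 4 of each statement runs G4, A4, B4.
Carrying that up a 2nd forward: C5 → D5 → E5.

E5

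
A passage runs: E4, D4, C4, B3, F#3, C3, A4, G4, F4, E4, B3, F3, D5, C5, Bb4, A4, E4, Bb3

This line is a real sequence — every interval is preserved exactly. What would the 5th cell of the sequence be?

Unit = 6 notes; the statements start on E4, A4, D5, moving up a 4th each time.
Extending up a 4th: G5 → C6.
So cell 5 is C6 Bb5 Ab5 G5 D5 Ab4.

C6 Bb5 Ab5 G5 D5 Ab4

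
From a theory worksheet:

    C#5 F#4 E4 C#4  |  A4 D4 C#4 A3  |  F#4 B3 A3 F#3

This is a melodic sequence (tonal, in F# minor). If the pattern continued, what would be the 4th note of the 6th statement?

Grouping in 4s, the 4th note of each cell is C#4, A3, F#3.
Each moves down a 3rd. Continuing: D3 → B2 → G#2.

G#2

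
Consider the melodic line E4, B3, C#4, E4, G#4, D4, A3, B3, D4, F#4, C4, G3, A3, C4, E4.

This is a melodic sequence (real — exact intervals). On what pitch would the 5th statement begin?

Ab3

With a 5-note motive the entries are E4, D4, C4, each down a 2nd from the previous.
Extending the heads down a 2nd: Bb3 → Ab3.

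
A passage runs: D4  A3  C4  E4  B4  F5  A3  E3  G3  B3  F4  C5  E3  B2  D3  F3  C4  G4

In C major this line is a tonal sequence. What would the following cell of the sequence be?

B2 F2 A2 C3 G3 D4

The 6-note cells begin on D4, A3, E3 — each down a 4th from the last.
Statement 4 starts on B2 and keeps the same diatonic contour: B2 F2 A2 C3 G3 D4.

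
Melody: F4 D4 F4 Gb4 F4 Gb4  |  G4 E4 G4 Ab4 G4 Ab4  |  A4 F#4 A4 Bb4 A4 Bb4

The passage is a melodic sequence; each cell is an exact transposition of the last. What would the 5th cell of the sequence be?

C#5 A#4 C#5 D5 C#5 D5

With a 6-note motive the entries are F4, G4, A4, each up a 2nd from the previous.
Carrying on: B4 → C#5.
Statement 5 starts on C#5 and keeps the same exact contour: C#5 A#4 C#5 D5 C#5 D5.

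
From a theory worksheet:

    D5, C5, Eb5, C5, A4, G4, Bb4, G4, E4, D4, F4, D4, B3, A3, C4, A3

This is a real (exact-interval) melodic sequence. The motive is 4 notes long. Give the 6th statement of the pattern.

C#3 B2 D3 B2

With a 4-note motive the entries are D5, A4, E4, B3, each down a 4th from the previous.
Extending down a 4th: F#3 → C#3.
From C#3 the exact shape gives C#3 B2 D3 B2.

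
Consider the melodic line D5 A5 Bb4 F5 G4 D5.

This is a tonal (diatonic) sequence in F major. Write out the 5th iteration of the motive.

With a 2-note motive the entries are D5, Bb4, G4, each down a 3rd from the previous.
Carrying on: E4 → C4.
So cell 5 is C4 G4.

C4 G4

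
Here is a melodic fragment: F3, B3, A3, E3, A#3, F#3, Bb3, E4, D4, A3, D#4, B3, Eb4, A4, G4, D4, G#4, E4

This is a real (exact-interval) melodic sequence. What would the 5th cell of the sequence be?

Unit = 6 notes; the statements start on F3, Bb3, Eb4, moving up a 4th each time.
Extending up a 4th: Ab4 → Db5.
Statement 5 starts on Db5 and keeps the same exact contour: Db5 G5 F5 C5 F#5 D5.

Db5 G5 F5 C5 F#5 D5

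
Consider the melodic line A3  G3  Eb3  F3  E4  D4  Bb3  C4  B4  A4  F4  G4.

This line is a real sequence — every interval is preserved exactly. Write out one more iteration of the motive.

F#5 E5 C5 D5

The 4-note cells begin on A3, E4, B4 — each up a 5th from the last.
From F#5 the exact shape gives F#5 E5 C5 D5.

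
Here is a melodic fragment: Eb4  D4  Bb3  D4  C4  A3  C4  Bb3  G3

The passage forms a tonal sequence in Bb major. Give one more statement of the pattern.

Unit = 3 notes; the statements start on Eb4, D4, C4, moving down a 2nd each time.
So cell 4 is Bb3 A3 F3.

Bb3 A3 F3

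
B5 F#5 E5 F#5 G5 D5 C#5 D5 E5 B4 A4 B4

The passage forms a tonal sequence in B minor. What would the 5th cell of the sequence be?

Unit = 4 notes; the statements start on B5, G5, E5, moving down a 3rd each time.
Continuing the starts: C#5 → A4.
From A4 the diatonic shape gives A4 E4 D4 E4.

A4 E4 D4 E4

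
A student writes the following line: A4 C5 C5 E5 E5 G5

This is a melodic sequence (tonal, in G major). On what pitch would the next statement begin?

G5

The 2-note cells begin on A4, C5, E5 — each up a 3rd from the last.
The next head, up a 3rd from E5, is G5.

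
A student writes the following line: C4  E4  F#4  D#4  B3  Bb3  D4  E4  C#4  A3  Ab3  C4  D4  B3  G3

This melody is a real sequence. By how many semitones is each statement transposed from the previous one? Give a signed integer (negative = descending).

-2

Taking 5-note groups, the heads are C4, Bb3, Ab3: the pattern moves down a 2nd.
C4→Bb3 is 58 − 60 = -2 semitones.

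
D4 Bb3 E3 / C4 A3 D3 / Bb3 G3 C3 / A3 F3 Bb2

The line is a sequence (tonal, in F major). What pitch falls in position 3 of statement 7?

F2

With 3-note cells, note 3 of each statement runs E3, D3, C3, Bb2.
Each moves down a 2nd. Continuing: A2 → G2 → F2.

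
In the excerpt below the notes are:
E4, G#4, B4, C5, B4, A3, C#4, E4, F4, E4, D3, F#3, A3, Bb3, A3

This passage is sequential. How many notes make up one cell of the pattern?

5

15 notes total. Splitting into 3 groups of 5:
E4 G#4 B4 C5 B4 | A3 C#4 E4 F4 E4 | D3 F#3 A3 Bb3 A3
That's a consistent down a 5th shift per cell, and no other grouping gives one.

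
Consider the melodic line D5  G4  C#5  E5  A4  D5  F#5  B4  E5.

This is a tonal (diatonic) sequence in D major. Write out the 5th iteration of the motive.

Taking 3-note groups, the heads are D5, E5, F#5: the pattern moves up a 2nd.
Continuing the starts: G5 → A5.
Statement 5 starts on A5 and keeps the same diatonic contour: A5 D5 G5.

A5 D5 G5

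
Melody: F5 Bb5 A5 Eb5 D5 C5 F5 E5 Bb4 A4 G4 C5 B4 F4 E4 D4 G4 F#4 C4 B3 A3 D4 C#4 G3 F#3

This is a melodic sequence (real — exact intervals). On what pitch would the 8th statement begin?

F#2

The 5-note cells begin on F5, C5, G4, D4, A3 — each down a 4th from the last.
Continuing: E3 → B2 → F#2. Statement 8 starts on F#2.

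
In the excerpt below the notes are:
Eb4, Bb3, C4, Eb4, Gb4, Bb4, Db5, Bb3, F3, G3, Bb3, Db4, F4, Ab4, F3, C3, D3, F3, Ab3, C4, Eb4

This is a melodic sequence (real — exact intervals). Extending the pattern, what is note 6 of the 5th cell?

D3

With 7-note cells, note 6 of each statement runs Bb4, F4, C4.
Each moves down a 4th. Continuing: G3 → D3.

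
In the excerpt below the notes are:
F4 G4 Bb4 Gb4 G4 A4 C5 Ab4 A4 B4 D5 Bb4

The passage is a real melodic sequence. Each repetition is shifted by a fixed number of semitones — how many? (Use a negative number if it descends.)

2

With a 4-note motive the entries are F4, G4, A4, each up a 2nd from the previous.
Counting half-steps from F4 to G4: 2.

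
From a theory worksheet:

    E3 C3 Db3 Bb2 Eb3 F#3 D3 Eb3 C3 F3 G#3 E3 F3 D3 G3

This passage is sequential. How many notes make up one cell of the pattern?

5

There are 15 notes; a 5-note unit gives 3 cells:
E3 C3 Db3 Bb2 Eb3 | F#3 D3 Eb3 C3 F3 | G#3 E3 F3 D3 G3
Every group is a transposition up a 2nd of the one before; no shorter unit works.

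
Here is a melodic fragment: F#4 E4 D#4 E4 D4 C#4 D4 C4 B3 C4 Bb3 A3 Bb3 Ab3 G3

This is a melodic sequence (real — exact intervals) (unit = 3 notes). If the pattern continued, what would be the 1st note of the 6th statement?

Grouping in 3s, the 1st note of each cell is F#4, E4, D4, C4, Bb3.
Each moves down a 2nd; the next is Ab3.

Ab3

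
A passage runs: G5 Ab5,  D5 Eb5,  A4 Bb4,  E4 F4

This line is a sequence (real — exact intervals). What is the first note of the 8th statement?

G#2

Unit = 2 notes; the statements start on G5, D5, A4, E4, moving down a 4th each time.
Extending the heads down a 4th: B3 → F#3 → C#3 → G#2.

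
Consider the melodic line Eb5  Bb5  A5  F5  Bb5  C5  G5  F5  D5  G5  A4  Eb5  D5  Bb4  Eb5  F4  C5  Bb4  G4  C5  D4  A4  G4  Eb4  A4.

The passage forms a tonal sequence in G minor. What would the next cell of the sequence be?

Bb3 F4 Eb4 C4 F4

Taking 5-note groups, the heads are Eb5, C5, A4, F4, D4: the pattern moves down a 3rd.
Statement 6 starts on Bb3 and keeps the same diatonic contour: Bb3 F4 Eb4 C4 F4.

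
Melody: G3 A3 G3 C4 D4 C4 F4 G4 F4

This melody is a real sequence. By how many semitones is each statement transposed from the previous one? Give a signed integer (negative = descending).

5

Taking 3-note groups, the heads are G3, C4, F4: the pattern moves up a 4th.
G3→C4 is 60 − 55 = 5 semitones.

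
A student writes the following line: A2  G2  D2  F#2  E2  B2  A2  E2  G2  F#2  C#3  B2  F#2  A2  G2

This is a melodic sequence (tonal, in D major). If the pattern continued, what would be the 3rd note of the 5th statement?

A2

The unit is 5 notes. Position-3 pitches of the 3 shown cells: D2, E2, F#2.
Carrying that up a 2nd forward: G2 → A2.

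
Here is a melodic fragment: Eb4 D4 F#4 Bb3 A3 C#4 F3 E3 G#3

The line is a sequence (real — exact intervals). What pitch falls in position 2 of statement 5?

The unit is 3 notes. Position-2 pitches of the 3 shown cells: D4, A3, E3.
Each moves down a 4th. Continuing: B2 → F#2.

F#2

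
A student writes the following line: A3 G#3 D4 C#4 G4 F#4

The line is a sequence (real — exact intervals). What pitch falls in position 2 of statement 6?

With 2-note cells, note 2 of each statement runs G#3, C#4, F#4.
Carrying that up a 4th forward: B4 → E5 → A5.

A5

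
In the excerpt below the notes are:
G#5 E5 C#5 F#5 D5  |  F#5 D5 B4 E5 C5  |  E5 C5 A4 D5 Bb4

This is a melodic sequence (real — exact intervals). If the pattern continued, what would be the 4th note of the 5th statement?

With 5-note cells, note 4 of each statement runs F#5, E5, D5.
Carrying that down a 2nd forward: C5 → Bb4.

Bb4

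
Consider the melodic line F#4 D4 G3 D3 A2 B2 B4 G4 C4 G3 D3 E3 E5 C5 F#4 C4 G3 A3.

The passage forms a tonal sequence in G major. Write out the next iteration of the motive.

A5 F#5 B4 F#4 C4 D4

With a 6-note motive the entries are F#4, B4, E5, each up a 4th from the previous.
Statement 4 starts on A5 and keeps the same diatonic contour: A5 F#5 B4 F#4 C4 D4.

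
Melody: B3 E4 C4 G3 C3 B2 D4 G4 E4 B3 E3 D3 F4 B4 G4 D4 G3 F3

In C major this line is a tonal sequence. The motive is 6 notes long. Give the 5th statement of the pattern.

Taking 6-note groups, the heads are B3, D4, F4: the pattern moves up a 3rd.
Continuing the starts: A4 → C5.
From C5 the diatonic shape gives C5 F5 D5 A4 D4 C4.

C5 F5 D5 A4 D4 C4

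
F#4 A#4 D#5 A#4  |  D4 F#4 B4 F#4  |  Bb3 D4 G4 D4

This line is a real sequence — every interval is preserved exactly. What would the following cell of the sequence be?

Gb3 Bb3 Eb4 Bb3

Taking 4-note groups, the heads are F#4, D4, Bb3: the pattern moves down a 3rd.
From Gb3 the exact shape gives Gb3 Bb3 Eb4 Bb3.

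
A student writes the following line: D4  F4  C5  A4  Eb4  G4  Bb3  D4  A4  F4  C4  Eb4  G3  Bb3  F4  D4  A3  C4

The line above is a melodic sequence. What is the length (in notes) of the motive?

There are 18 notes; a 6-note unit gives 3 cells:
D4 F4 C5 A4 Eb4 G4 | Bb3 D4 A4 F4 C4 Eb4 | G3 Bb3 F4 D4 A3 C4
Every group is a transposition down a 3rd of the one before; no shorter unit works.

6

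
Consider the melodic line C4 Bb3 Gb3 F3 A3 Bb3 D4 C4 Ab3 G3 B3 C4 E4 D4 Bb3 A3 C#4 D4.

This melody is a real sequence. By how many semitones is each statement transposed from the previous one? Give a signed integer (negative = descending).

2

The 6-note cells begin on C4, D4, E4 — each up a 2nd from the last.
C4→D4 is 62 − 60 = 2 semitones.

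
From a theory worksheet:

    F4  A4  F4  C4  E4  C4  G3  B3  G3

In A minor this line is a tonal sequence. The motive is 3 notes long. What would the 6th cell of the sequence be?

Unit = 3 notes; the statements start on F4, C4, G3, moving down a 4th each time.
Carrying on: D3 → A2 → E2.
Statement 6 starts on E2 and keeps the same diatonic contour: E2 G2 E2.

E2 G2 E2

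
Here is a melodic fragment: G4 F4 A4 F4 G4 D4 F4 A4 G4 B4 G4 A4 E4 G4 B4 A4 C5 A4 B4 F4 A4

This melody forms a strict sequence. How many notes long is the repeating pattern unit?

Try groups of 7 (3 cells in 21 notes):
G4 F4 A4 F4 G4 D4 F4 | A4 G4 B4 G4 A4 E4 G4 | B4 A4 C5 A4 B4 F4 A4
Every group is a transposition up a 2nd of the one before; no shorter unit works.

7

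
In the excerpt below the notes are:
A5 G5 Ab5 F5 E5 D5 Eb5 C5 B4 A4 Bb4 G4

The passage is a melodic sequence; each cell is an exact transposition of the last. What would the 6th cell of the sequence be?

G#3 F#3 G3 E3

With a 4-note motive the entries are A5, E5, B4, each down a 4th from the previous.
Carrying on: F#4 → C#4 → G#3.
From G#3 the exact shape gives G#3 F#3 G3 E3.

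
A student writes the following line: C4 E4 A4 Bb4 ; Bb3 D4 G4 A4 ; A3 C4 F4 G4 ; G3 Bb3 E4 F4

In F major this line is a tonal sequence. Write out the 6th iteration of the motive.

E3 G3 C4 D4

With a 4-note motive the entries are C4, Bb3, A3, G3, each down a 2nd from the previous.
Extending down a 2nd: F3 → E3.
So cell 6 is E3 G3 C4 D4.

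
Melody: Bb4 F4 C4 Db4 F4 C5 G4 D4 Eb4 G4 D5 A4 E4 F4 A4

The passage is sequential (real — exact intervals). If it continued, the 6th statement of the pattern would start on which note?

G#5

With a 5-note motive the entries are Bb4, C5, D5, each up a 2nd from the previous.
Continuing: E5 → F#5 → G#5. Statement 6 starts on G#5.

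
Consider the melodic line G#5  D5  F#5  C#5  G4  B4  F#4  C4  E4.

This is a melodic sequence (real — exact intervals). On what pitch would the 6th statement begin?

Unit = 3 notes; the statements start on G#5, C#5, F#4, moving down a 5th each time.
Continuing: B3 → E3 → A2. Statement 6 starts on A2.

A2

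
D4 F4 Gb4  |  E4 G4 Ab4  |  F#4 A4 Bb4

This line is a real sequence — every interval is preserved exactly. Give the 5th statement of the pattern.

A#4 C#5 D5

Taking 3-note groups, the heads are D4, E4, F#4: the pattern moves up a 2nd.
Continuing the starts: G#4 → A#4.
So cell 5 is A#4 C#5 D5.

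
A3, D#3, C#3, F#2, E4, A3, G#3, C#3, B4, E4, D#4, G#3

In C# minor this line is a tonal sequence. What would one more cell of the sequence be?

F#5 B4 A4 D#4

With a 4-note motive the entries are A3, E4, B4, each up a 5th from the previous.
From F#5 the diatonic shape gives F#5 B4 A4 D#4.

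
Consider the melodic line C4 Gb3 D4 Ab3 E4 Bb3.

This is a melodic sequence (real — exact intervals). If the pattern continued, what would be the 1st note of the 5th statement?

The unit is 2 notes. Position-1 pitches of the 3 shown cells: C4, D4, E4.
Carrying that up a 2nd forward: F#4 → G#4.

G#4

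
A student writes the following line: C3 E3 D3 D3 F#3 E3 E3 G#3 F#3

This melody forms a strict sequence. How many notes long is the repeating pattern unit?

There are 9 notes; a 3-note unit gives 3 cells:
C3 E3 D3 | D3 F#3 E3 | E3 G#3 F#3
Each cell is the previous one up a 2nd — so the unit is 3 notes.

3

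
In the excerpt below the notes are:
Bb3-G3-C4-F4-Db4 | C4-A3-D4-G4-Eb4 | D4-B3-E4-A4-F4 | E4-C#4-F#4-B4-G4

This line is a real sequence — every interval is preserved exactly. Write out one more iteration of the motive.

Taking 5-note groups, the heads are Bb3, C4, D4, E4: the pattern moves up a 2nd.
Statement 5 starts on F#4 and keeps the same exact contour: F#4 D#4 G#4 C#5 A4.

F#4 D#4 G#4 C#5 A4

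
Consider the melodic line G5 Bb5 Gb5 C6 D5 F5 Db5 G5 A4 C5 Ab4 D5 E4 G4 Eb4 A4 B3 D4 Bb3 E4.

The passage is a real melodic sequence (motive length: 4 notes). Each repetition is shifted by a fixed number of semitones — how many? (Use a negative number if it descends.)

-5

Taking 4-note groups, the heads are G5, D5, A4, E4, B3: the pattern moves down a 4th.
G5 to D5 spans -5 semitones.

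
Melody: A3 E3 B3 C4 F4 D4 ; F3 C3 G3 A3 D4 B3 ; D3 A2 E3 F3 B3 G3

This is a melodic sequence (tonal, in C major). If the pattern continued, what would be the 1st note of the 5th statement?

G2

Grouping in 6s, the 1st note of each cell is A3, F3, D3.
Carrying that down a 3rd forward: B2 → G2.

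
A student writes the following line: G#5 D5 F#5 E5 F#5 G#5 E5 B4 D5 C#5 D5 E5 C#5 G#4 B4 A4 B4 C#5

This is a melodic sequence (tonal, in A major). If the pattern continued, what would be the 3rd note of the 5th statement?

Grouping in 6s, the 3rd note of each cell is F#5, D5, B4.
Each moves down a 3rd. Continuing: G#4 → E4.

E4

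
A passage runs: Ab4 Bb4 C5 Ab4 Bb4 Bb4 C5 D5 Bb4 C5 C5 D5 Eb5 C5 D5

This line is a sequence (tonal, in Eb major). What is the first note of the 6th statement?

With a 5-note motive the entries are Ab4, Bb4, C5, each up a 2nd from the previous.
Continuing: D5 → Eb5 → F5. Statement 6 starts on F5.

F5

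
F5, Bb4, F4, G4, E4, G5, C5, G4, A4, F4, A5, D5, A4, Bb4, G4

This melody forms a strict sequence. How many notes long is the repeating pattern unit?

5

15 notes total. Splitting into 3 groups of 5:
F5 Bb4 F4 G4 E4 | G5 C5 G4 A4 F4 | A5 D5 A4 Bb4 G4
Every group is a transposition up a 2nd of the one before; no shorter unit works.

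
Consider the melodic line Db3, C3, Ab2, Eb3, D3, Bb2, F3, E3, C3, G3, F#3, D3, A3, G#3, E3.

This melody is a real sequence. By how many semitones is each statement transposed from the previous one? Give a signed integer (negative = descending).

2

The 3-note cells begin on Db3, Eb3, F3, G3, A3 — each up a 2nd from the last.
Db3 to Eb3 spans +2 semitones.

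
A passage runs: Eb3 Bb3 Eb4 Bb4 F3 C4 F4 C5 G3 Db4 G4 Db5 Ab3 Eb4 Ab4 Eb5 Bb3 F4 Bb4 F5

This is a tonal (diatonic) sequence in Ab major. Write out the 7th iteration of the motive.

With a 4-note motive the entries are Eb3, F3, G3, Ab3, Bb3, each up a 2nd from the previous.
Carrying on: C4 → Db4.
Statement 7 starts on Db4 and keeps the same diatonic contour: Db4 Ab4 Db5 Ab5.

Db4 Ab4 Db5 Ab5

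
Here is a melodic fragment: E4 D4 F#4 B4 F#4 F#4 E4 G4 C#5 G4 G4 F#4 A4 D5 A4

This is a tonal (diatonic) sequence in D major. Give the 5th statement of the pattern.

B4 A4 C#5 F#5 C#5

Unit = 5 notes; the statements start on E4, F#4, G4, moving up a 2nd each time.
Extending up a 2nd: A4 → B4.
Statement 5 starts on B4 and keeps the same diatonic contour: B4 A4 C#5 F#5 C#5.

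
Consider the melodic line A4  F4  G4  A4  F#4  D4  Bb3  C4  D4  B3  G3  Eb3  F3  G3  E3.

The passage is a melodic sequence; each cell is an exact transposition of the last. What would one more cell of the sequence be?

C3 Ab2 Bb2 C3 A2

Taking 5-note groups, the heads are A4, D4, G3: the pattern moves down a 5th.
From C3 the exact shape gives C3 Ab2 Bb2 C3 A2.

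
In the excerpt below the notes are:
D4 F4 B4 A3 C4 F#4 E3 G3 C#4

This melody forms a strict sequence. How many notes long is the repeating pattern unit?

9 notes total. Splitting into 3 groups of 3:
D4 F4 B4 | A3 C4 F#4 | E3 G3 C#4
Every group is a transposition down a 4th of the one before; no shorter unit works.

3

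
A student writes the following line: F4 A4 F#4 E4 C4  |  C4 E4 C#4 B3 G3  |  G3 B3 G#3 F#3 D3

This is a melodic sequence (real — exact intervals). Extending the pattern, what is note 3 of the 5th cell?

A#2

With 5-note cells, note 3 of each statement runs F#4, C#4, G#3.
Carrying that down a 4th forward: D#3 → A#2.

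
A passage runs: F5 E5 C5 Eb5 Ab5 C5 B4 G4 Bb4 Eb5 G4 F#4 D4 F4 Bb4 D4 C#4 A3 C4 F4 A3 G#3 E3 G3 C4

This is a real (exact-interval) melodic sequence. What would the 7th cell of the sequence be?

Unit = 5 notes; the statements start on F5, C5, G4, D4, A3, moving down a 4th each time.
Extending down a 4th: E3 → B2.
From B2 the exact shape gives B2 A#2 F#2 A2 D3.

B2 A#2 F#2 A2 D3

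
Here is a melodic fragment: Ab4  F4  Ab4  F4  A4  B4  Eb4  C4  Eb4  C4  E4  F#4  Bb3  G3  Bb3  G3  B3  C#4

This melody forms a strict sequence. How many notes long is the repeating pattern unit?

There are 18 notes; a 6-note unit gives 3 cells:
Ab4 F4 Ab4 F4 A4 B4 | Eb4 C4 Eb4 C4 E4 F#4 | Bb3 G3 Bb3 G3 B3 C#4
Every group is a transposition down a 4th of the one before; no shorter unit works.

6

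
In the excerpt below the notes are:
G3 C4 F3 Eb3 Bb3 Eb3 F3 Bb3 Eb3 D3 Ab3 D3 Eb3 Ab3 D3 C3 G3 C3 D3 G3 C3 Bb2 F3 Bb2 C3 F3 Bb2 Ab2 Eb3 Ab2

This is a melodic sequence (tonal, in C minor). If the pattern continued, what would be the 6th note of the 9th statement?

D2

With 6-note cells, note 6 of each statement runs Eb3, D3, C3, Bb2, Ab2.
Carrying that down a 2nd forward: G2 → F2 → Eb2 → D2.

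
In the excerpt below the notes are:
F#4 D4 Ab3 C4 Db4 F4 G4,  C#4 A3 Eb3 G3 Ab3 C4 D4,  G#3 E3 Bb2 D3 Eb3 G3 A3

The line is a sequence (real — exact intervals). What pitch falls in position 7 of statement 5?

The unit is 7 notes. Position-7 pitches of the 3 shown cells: G4, D4, A3.
Carrying that down a 4th forward: E3 → B2.

B2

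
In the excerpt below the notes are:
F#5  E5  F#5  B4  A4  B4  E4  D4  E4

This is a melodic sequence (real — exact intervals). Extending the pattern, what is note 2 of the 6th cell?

F2

Grouping in 3s, the 2nd note of each cell is E5, A4, D4.
Each moves down a 5th. Continuing: G3 → C3 → F2.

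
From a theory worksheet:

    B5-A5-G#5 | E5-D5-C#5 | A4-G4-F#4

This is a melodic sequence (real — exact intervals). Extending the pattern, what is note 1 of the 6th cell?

C3

With 3-note cells, note 1 of each statement runs B5, E5, A4.
Extending down a 5th: D4 → G3 → C3.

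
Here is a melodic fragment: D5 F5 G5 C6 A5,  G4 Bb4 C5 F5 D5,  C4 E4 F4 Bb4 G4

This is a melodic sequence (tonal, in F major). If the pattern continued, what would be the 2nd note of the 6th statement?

With 5-note cells, note 2 of each statement runs F5, Bb4, E4.
Extending down a 5th: A3 → D3 → G2.

G2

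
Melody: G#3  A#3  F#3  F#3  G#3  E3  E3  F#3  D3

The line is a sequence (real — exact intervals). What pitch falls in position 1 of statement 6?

Bb2

Grouping in 3s, the 1st note of each cell is G#3, F#3, E3.
Extending down a 2nd: D3 → C3 → Bb2.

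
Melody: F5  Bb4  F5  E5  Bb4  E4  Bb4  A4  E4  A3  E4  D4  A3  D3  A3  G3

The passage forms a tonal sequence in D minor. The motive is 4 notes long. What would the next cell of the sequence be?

D3 G2 D3 C3

With a 4-note motive the entries are F5, Bb4, E4, A3, each down a 5th from the previous.
From D3 the diatonic shape gives D3 G2 D3 C3.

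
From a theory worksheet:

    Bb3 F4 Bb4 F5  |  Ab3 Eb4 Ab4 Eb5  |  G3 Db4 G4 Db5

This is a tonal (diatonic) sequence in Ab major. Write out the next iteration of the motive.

F3 C4 F4 C5

With a 4-note motive the entries are Bb3, Ab3, G3, each down a 2nd from the previous.
From F3 the diatonic shape gives F3 C4 F4 C5.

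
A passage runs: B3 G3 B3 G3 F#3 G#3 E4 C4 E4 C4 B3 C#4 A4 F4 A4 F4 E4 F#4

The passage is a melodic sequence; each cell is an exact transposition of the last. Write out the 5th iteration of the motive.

Unit = 6 notes; the statements start on B3, E4, A4, moving up a 4th each time.
Carrying on: D5 → G5.
From G5 the exact shape gives G5 Eb5 G5 Eb5 D5 E5.

G5 Eb5 G5 Eb5 D5 E5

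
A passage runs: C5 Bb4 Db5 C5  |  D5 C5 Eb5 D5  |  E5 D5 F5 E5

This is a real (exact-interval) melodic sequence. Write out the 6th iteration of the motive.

Taking 4-note groups, the heads are C5, D5, E5: the pattern moves up a 2nd.
Extending up a 2nd: F#5 → G#5 → A#5.
Statement 6 starts on A#5 and keeps the same exact contour: A#5 G#5 B5 A#5.

A#5 G#5 B5 A#5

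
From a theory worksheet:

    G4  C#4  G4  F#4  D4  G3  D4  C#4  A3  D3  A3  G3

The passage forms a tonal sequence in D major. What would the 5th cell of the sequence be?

B2 E2 B2 A2

Unit = 4 notes; the statements start on G4, D4, A3, moving down a 4th each time.
Extending down a 4th: E3 → B2.
From B2 the diatonic shape gives B2 E2 B2 A2.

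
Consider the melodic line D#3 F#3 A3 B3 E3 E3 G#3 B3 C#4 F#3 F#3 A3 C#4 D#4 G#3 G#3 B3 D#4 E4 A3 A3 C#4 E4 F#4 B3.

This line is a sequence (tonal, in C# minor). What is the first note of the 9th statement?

With a 5-note motive the entries are D#3, E3, F#3, G#3, A3, each up a 2nd from the previous.
Continuing: B3 → C#4 → D#4 → E4. Statement 9 starts on E4.

E4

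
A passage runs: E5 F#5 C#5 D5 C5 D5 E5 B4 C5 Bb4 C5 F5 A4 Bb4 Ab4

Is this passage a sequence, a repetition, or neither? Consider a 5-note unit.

neither

Note 2 of cell 3 is F5; if this were a sequence it would be D5. No unit length gives a consistent transposition pattern.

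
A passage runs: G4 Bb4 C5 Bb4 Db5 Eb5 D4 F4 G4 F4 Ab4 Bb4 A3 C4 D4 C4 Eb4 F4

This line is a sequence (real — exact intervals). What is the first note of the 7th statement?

With a 6-note motive the entries are G4, D4, A3, each down a 4th from the previous.
Continuing: E3 → B2 → F#2 → C#2. Statement 7 starts on C#2.

C#2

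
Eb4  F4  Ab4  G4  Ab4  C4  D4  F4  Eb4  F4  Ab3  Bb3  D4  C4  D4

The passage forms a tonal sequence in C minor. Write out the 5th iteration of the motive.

With a 5-note motive the entries are Eb4, C4, Ab3, each down a 3rd from the previous.
Extending down a 3rd: F3 → D3.
So cell 5 is D3 Eb3 G3 F3 G3.

D3 Eb3 G3 F3 G3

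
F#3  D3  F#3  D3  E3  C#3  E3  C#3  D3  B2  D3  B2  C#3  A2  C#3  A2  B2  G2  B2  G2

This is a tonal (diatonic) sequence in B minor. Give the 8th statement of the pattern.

F#2 D2 F#2 D2

Taking 4-note groups, the heads are F#3, E3, D3, C#3, B2: the pattern moves down a 2nd.
Continuing the starts: A2 → G2 → F#2.
From F#2 the diatonic shape gives F#2 D2 F#2 D2.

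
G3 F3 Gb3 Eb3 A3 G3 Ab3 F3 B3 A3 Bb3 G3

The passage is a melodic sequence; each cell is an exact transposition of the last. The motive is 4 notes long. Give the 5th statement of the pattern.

Taking 4-note groups, the heads are G3, A3, B3: the pattern moves up a 2nd.
Carrying on: C#4 → D#4.
From D#4 the exact shape gives D#4 C#4 D4 B3.

D#4 C#4 D4 B3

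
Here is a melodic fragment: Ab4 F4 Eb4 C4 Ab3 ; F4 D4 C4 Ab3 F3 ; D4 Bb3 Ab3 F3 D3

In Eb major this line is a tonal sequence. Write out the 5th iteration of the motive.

G3 Eb3 D3 Bb2 G2

Unit = 5 notes; the statements start on Ab4, F4, D4, moving down a 3rd each time.
Carrying on: Bb3 → G3.
From G3 the diatonic shape gives G3 Eb3 D3 Bb2 G2.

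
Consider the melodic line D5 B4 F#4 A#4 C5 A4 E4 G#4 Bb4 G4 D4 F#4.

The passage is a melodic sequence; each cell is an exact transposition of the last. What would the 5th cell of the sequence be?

Gb4 Eb4 Bb3 D4

Taking 4-note groups, the heads are D5, C5, Bb4: the pattern moves down a 2nd.
Extending down a 2nd: Ab4 → Gb4.
So cell 5 is Gb4 Eb4 Bb3 D4.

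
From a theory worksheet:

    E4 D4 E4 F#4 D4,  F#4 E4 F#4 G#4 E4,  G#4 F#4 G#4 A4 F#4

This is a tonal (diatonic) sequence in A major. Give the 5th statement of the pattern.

B4 A4 B4 C#5 A4

Unit = 5 notes; the statements start on E4, F#4, G#4, moving up a 2nd each time.
Carrying on: A4 → B4.
From B4 the diatonic shape gives B4 A4 B4 C#5 A4.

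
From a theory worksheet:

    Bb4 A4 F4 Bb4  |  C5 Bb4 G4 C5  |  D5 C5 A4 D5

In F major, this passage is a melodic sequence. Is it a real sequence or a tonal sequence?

tonal

Every note is diatonic to F major.
Cell 1 has -1 semitones from note 1 to 2, but cell 2 has -2 — the interval quality changes while the contour stays the same, which is the hallmark of a tonal sequence.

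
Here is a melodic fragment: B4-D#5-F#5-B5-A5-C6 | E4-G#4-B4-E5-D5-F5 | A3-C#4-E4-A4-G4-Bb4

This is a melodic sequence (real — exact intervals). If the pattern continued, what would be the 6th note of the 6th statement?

The unit is 6 notes. Position-6 pitches of the 3 shown cells: C6, F5, Bb4.
Each moves down a 5th. Continuing: Eb4 → Ab3 → Db3.

Db3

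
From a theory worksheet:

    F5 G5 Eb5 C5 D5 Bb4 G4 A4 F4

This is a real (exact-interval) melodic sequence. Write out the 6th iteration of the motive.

Unit = 3 notes; the statements start on F5, C5, G4, moving down a 4th each time.
Extending down a 4th: D4 → A3 → E3.
Statement 6 starts on E3 and keeps the same exact contour: E3 F#3 D3.

E3 F#3 D3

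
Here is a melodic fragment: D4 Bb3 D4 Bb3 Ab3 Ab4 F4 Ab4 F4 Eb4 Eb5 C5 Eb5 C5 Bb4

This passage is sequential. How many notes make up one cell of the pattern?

There are 15 notes; a 5-note unit gives 3 cells:
D4 Bb3 D4 Bb3 Ab3 | Ab4 F4 Ab4 F4 Eb4 | Eb5 C5 Eb5 C5 Bb4
Each cell is the previous one up a 5th — so the unit is 5 notes.

5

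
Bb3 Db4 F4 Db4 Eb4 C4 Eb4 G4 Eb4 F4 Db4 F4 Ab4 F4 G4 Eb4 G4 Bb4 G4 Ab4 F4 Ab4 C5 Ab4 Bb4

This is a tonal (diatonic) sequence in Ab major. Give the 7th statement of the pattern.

Ab4 C5 Eb5 C5 Db5

Taking 5-note groups, the heads are Bb3, C4, Db4, Eb4, F4: the pattern moves up a 2nd.
Carrying on: G4 → Ab4.
Statement 7 starts on Ab4 and keeps the same diatonic contour: Ab4 C5 Eb5 C5 Db5.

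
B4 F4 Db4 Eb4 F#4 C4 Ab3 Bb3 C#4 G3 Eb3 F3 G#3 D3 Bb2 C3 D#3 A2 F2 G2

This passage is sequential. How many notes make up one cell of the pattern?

4

There are 20 notes; a 4-note unit gives 5 cells:
B4 F4 Db4 Eb4 | F#4 C4 Ab3 Bb3 | C#4 G3 Eb3 F3 | G#3 D3 Bb2 C3 | D#3 A2 F2 G2
That's a consistent down a 4th shift per cell, and no other grouping gives one.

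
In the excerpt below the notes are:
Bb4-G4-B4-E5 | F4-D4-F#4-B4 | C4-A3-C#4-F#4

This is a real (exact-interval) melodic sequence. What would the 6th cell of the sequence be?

Unit = 4 notes; the statements start on Bb4, F4, C4, moving down a 4th each time.
Carrying on: G3 → D3 → A2.
So cell 6 is A2 F#2 A#2 D#3.

A2 F#2 A#2 D#3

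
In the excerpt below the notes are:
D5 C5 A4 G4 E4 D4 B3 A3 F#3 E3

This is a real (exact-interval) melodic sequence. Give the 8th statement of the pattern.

With a 2-note motive the entries are D5, A4, E4, B3, F#3, each down a 4th from the previous.
Continuing the starts: C#3 → G#2 → D#2.
So cell 8 is D#2 C#2.

D#2 C#2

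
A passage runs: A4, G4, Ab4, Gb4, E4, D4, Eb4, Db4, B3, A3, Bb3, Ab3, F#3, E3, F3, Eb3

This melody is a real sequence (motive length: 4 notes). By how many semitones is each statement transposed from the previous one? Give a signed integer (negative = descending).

With a 4-note motive the entries are A4, E4, B3, F#3, each down a 4th from the previous.
Counting half-steps from A4 to E4: -5.

-5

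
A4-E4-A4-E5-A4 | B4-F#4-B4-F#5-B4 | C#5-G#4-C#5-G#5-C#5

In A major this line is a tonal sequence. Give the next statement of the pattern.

The 5-note cells begin on A4, B4, C#5 — each up a 2nd from the last.
Statement 4 starts on D5 and keeps the same diatonic contour: D5 A4 D5 A5 D5.

D5 A4 D5 A5 D5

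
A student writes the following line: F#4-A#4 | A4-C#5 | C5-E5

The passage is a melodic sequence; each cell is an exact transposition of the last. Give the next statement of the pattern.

Taking 2-note groups, the heads are F#4, A4, C5: the pattern moves up a 3rd.
So cell 4 is Eb5 G5.

Eb5 G5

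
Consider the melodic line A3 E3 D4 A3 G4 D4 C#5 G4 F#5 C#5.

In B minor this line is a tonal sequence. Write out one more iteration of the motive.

Taking 2-note groups, the heads are A3, D4, G4, C#5, F#5: the pattern moves up a 4th.
So cell 6 is B5 F#5.

B5 F#5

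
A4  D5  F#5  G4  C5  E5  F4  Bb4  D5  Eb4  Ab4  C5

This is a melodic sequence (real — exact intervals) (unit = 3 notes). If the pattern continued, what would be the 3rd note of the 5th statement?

With 3-note cells, note 3 of each statement runs F#5, E5, D5, C5.
Each moves down a 2nd; the next is Bb4.

Bb4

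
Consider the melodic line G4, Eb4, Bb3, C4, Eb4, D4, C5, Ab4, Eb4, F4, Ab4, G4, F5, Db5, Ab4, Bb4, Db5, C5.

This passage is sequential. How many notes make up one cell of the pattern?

6

There are 18 notes; a 6-note unit gives 3 cells:
G4 Eb4 Bb3 C4 Eb4 D4 | C5 Ab4 Eb4 F4 Ab4 G4 | F5 Db5 Ab4 Bb4 Db5 C5
That's a consistent up a 4th shift per cell, and no other grouping gives one.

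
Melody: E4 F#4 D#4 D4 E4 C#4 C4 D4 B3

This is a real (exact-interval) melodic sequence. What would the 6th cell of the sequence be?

With a 3-note motive the entries are E4, D4, C4, each down a 2nd from the previous.
Extending down a 2nd: Bb3 → Ab3 → Gb3.
So cell 6 is Gb3 Ab3 F3.

Gb3 Ab3 F3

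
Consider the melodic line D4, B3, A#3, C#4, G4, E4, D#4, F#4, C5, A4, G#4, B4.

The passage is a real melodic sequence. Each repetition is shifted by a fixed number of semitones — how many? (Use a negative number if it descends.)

5

Unit = 4 notes; the statements start on D4, G4, C5, moving up a 4th each time.
Counting half-steps from D4 to G4: 5.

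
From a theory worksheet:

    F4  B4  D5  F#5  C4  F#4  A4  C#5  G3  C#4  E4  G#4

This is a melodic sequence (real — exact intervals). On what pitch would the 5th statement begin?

Taking 4-note groups, the heads are F4, C4, G3: the pattern moves down a 4th.
Continuing: D3 → A2. Statement 5 starts on A2.

A2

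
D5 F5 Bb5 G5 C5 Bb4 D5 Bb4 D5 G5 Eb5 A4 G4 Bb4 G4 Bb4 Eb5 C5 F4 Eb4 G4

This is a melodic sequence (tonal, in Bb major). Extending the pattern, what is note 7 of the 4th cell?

Eb4

With 7-note cells, note 7 of each statement runs D5, Bb4, G4.
From G4, down a 3rd gives Eb4.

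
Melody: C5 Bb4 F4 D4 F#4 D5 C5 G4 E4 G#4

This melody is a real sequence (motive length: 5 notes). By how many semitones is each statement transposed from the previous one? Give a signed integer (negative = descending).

Unit = 5 notes; the statements start on C5, D5, moving up a 2nd each time.
C5 to D5 spans +2 semitones.

2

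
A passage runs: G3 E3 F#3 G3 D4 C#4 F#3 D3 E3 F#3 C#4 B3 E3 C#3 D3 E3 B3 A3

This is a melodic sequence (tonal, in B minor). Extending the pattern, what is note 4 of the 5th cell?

C#3

The unit is 6 notes. Position-4 pitches of the 3 shown cells: G3, F#3, E3.
Each moves down a 2nd. Continuing: D3 → C#3.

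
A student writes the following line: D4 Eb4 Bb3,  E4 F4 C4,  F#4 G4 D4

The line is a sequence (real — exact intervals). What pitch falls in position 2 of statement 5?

With 3-note cells, note 2 of each statement runs Eb4, F4, G4.
Carrying that up a 2nd forward: A4 → B4.

B4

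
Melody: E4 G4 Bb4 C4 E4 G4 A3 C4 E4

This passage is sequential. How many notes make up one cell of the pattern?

There are 9 notes; a 3-note unit gives 3 cells:
E4 G4 Bb4 | C4 E4 G4 | A3 C4 E4
Each cell is the previous one down a 3rd — so the unit is 3 notes.

3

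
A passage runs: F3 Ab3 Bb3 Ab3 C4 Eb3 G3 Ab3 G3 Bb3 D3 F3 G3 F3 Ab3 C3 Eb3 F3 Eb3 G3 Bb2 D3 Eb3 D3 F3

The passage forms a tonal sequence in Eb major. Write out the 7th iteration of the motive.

G2 Bb2 C3 Bb2 D3

Unit = 5 notes; the statements start on F3, Eb3, D3, C3, Bb2, moving down a 2nd each time.
Continuing the starts: Ab2 → G2.
Statement 7 starts on G2 and keeps the same diatonic contour: G2 Bb2 C3 Bb2 D3.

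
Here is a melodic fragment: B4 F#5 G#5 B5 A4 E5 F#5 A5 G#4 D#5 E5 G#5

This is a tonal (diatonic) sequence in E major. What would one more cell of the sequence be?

F#4 C#5 D#5 F#5

Taking 4-note groups, the heads are B4, A4, G#4: the pattern moves down a 2nd.
From F#4 the diatonic shape gives F#4 C#5 D#5 F#5.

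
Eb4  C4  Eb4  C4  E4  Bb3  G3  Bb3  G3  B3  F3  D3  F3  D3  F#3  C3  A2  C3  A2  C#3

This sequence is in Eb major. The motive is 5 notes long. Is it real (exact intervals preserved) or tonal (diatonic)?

Each cell has the same semitone pattern (-3, 3, -3, 4) — intervals are preserved exactly.
And E4 lies outside Eb major, so the sequence is real rather than tonal.

real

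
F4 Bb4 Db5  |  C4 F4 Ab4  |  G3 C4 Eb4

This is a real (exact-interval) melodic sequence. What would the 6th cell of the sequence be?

E2 A2 C3

With a 3-note motive the entries are F4, C4, G3, each down a 4th from the previous.
Extending down a 4th: D3 → A2 → E2.
So cell 6 is E2 A2 C3.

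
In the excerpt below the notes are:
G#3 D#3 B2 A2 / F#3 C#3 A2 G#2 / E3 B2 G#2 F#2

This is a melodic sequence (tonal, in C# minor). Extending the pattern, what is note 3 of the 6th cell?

D#2

With 4-note cells, note 3 of each statement runs B2, A2, G#2.
Each moves down a 2nd. Continuing: F#2 → E2 → D#2.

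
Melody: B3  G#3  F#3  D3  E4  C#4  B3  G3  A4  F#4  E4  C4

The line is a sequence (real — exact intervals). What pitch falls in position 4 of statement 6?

Grouping in 4s, the 4th note of each cell is D3, G3, C4.
Each moves up a 4th. Continuing: F4 → Bb4 → Eb5.

Eb5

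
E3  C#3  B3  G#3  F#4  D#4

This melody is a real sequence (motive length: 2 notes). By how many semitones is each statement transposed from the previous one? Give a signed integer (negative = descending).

Taking 2-note groups, the heads are E3, B3, F#4: the pattern moves up a 5th.
Counting half-steps from E3 to B3: 7.

7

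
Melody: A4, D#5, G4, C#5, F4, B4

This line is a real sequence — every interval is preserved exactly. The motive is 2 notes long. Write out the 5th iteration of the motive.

Db4 G4

With a 2-note motive the entries are A4, G4, F4, each down a 2nd from the previous.
Continuing the starts: Eb4 → Db4.
Statement 5 starts on Db4 and keeps the same exact contour: Db4 G4.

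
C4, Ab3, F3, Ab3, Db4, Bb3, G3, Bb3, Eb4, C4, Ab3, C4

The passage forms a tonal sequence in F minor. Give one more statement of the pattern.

Unit = 4 notes; the statements start on C4, Db4, Eb4, moving up a 2nd each time.
So cell 4 is F4 Db4 Bb3 Db4.

F4 Db4 Bb3 Db4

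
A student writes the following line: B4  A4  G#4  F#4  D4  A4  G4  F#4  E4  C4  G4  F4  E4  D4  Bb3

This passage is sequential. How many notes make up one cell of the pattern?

5

Try groups of 5 (3 cells in 15 notes):
B4 A4 G#4 F#4 D4 | A4 G4 F#4 E4 C4 | G4 F4 E4 D4 Bb3
Each cell is the previous one down a 2nd — so the unit is 5 notes.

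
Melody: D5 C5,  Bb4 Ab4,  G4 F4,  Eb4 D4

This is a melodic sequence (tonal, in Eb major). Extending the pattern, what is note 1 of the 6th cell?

The unit is 2 notes. Position-1 pitches of the 4 shown cells: D5, Bb4, G4, Eb4.
Carrying that down a 3rd forward: C4 → Ab3.

Ab3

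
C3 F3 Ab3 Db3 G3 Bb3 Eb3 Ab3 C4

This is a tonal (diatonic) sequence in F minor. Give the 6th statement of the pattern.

Unit = 3 notes; the statements start on C3, Db3, Eb3, moving up a 2nd each time.
Continuing the starts: F3 → G3 → Ab3.
Statement 6 starts on Ab3 and keeps the same diatonic contour: Ab3 Db4 F4.

Ab3 Db4 F4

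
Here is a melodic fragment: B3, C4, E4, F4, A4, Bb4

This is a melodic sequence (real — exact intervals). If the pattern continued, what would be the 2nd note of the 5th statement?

With 2-note cells, note 2 of each statement runs C4, F4, Bb4.
Carrying that up a 4th forward: Eb5 → Ab5.

Ab5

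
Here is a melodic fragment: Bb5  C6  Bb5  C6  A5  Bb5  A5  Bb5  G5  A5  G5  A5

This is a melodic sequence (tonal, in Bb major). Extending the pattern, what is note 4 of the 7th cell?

Grouping in 4s, the 4th note of each cell is C6, Bb5, A5.
Each moves down a 2nd. Continuing: G5 → F5 → Eb5 → D5.

D5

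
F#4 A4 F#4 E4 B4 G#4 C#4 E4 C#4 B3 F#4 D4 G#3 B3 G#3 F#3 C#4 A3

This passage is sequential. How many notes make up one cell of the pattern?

6

18 notes total. Splitting into 3 groups of 6:
F#4 A4 F#4 E4 B4 G#4 | C#4 E4 C#4 B3 F#4 D4 | G#3 B3 G#3 F#3 C#4 A3
That's a consistent down a 4th shift per cell, and no other grouping gives one.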